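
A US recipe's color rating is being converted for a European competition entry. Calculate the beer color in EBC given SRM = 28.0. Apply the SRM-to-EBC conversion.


EBC = SRM · 1.97
EBC = 28.0 · 1.97

55.1600 EBC


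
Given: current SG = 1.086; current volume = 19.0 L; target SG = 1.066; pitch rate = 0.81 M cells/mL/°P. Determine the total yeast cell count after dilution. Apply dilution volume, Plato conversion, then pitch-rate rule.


V_w = V·((SG_c−1)/(SG_t−1)−1);  °P = 259 − 259/SG_t;  cells = rate·(V+V_w)·°P
V_w = 19.0·((1.086−1)/(1.066−1)−1) = 5.7576
V_final = 19.0 + 5.7576 = 24.7576
°P = 259 − 259/1.066 = 16.0356
cells = 0.81·24.7576·16.0356

321.5730 billion cells


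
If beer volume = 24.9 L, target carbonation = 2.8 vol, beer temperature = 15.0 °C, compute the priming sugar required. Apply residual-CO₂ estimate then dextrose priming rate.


residual = 14.695·(0.01821 + 0.09011·e^(−0.04·T));  sugar = (target − residual)·4.0·V
residual = 14.695·(0.01821 + 0.09011·e^(−0.04·15.0)) = 0.9943
sugar = (2.8 − 0.9943)·4.0·24.9

179.8463 g


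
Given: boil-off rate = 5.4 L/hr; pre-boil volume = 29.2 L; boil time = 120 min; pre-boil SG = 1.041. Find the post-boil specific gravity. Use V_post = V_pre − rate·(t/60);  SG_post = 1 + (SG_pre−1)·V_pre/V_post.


V_post = 29.2 − 5.4·(120/60) = 18.4000
SG_post = 1 + (1.041 − 1)·29.2/18.4000

1.0651


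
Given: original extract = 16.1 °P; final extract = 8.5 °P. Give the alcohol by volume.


SG = 259/(259 − P);  ABV = (OG − FG)·131.25
OG = 259/(259 − 16.1) = 1.0663
FG = 259/(259 − 8.5) = 1.0339
ABV = (1.0663 − 1.0339)·131.25

4.2460 % ABV


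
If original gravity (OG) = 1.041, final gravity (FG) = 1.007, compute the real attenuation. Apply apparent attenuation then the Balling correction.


AA = (OG−FG)/(OG−1)·100;  RA = AA·0.8192
AA = (1.041 − 1.007)/(1.041 − 1)·100 = 82.9268
RA = 82.9268·0.8192

67.9337 %


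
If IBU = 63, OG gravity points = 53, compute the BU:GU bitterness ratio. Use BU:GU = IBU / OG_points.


BU:GU = 63 / 53

1.1887


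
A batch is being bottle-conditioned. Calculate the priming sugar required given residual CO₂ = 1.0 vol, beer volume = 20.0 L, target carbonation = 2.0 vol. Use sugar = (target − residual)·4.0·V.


sugar = (2.0 − 1.0)·4.0·20.0

80.0000 g


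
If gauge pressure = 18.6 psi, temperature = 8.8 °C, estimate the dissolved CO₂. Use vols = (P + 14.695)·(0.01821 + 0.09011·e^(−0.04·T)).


vols = (18.6 + 14.695)·(0.01821 + 0.09011·e^(−0.04·8.8))

2.7163 volumes


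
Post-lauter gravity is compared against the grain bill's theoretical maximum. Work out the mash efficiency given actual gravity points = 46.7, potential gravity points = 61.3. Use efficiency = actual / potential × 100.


efficiency = 46.7 / 61.3 × 100

76.1827 %


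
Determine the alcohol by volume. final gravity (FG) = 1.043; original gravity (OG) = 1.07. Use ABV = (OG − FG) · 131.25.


ABV = (1.07 − 1.043) · 131.25

3.5438 % ABV


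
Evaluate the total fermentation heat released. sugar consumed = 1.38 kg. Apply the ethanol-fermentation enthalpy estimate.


Q = m_sugar · 590 kJ/kg
Q = 1.38 · 590

814.2000 kJ


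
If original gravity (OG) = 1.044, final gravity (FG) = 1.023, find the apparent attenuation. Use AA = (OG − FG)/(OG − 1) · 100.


AA = (1.044 − 1.023)/(1.044 − 1) · 100

47.7273 %


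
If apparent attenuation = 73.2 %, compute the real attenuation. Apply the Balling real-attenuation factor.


RA = AA · 0.8192
RA = 73.2 · 0.8192

59.9654 %


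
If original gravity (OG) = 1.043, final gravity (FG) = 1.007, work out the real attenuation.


AA = (OG−FG)/(OG−1)·100;  RA = AA·0.8192
AA = (1.043 − 1.007)/(1.043 − 1)·100 = 83.7209
RA = 83.7209·0.8192

68.5842 %


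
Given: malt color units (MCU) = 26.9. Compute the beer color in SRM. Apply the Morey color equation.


SRM = 1.4922 · MCU^0.6859
SRM = 1.4922 · 26.9^0.6859

14.2723 SRM


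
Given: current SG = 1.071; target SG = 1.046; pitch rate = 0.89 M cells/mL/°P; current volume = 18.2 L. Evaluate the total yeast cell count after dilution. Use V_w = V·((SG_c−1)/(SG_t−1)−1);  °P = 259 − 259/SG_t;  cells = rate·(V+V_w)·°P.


V_w = 18.2·((1.071−1)/(1.046−1)−1) = 9.8913
V_final = 18.2 + 9.8913 = 28.0913
°P = 259 − 259/1.046 = 11.3901
cells = 0.89·28.0913·11.3901

284.7658 billion cells


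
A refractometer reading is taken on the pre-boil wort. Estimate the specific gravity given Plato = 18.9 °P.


SG = 259/(259 − P)
SG = 259/(259 − 18.9)

1.0787


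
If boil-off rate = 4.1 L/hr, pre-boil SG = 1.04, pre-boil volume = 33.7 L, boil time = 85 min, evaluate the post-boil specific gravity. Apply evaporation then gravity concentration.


V_post = V_pre − rate·(t/60);  SG_post = 1 + (SG_pre−1)·V_pre/V_post
V_post = 33.7 − 4.1·(85/60) = 27.8917
SG_post = 1 + (1.04 − 1)·33.7/27.8917

1.0483


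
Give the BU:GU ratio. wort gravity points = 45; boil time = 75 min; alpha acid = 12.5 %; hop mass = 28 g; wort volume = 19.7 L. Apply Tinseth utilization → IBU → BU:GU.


U = 1.65·0.000125^(GP/1000)·(1−e^(−0.04t))/4.15;  IBU = (α/100)·m·U·1000/V;  BU:GU = IBU/GP
U = 1.65·0.000125^(45/1000)·(1−e^(−0.04·75))/4.15 = 0.2521
IBU = (12.5/100)·28·0.2521·1000/19.7 = 44.7940
BU:GU = 44.7940/45

0.9954


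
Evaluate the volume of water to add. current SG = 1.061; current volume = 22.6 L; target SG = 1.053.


V_water = V·((SG_curr − 1)/(SG_target − 1) − 1)
V_water = 22.6·((1.061 − 1)/(1.053 − 1) − 1)

3.4113 L


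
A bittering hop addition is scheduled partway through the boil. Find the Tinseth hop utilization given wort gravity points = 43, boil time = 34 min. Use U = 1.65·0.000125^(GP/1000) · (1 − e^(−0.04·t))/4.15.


bigness = 1.65·0.000125^(43/1000) = 1.1211
boil_factor = (1 − e^(−0.04·34))/4.15 = 0.1791
U = 1.1211 · 0.1791

0.2008


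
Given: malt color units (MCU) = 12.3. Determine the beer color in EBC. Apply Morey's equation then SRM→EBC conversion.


SRM = 1.4922·MCU^0.6859;  EBC = SRM·1.97
SRM = 1.4922·12.3^0.6859 = 8.3444
EBC = 8.3444·1.97

16.4384 EBC


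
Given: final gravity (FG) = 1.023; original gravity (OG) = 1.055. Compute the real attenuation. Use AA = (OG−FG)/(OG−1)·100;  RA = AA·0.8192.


AA = (1.055 − 1.023)/(1.055 − 1)·100 = 58.1818
RA = 58.1818·0.8192

47.6625 %


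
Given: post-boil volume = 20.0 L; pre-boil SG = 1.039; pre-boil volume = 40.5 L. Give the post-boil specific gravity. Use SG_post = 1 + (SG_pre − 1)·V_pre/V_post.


pts_pre = (1.039 − 1)·1000 = 39.0000
pts_post = 39.0000·40.5/20.0 = 78.9750
SG_post = 1 + 78.9750/1000

1.0790


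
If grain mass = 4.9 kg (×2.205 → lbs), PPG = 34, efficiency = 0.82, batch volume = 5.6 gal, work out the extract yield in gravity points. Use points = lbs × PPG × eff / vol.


lbs = 4.9 × 2.205 = 10.8045
points = 10.8045 × 34 × 0.82 / 5.6

53.7910 points


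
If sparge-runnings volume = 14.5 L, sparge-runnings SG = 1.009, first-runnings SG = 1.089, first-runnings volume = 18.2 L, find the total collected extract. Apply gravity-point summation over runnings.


total = Σ (SG_i − 1)·1000·V_i
first = (1.089 − 1)·1000·18.2 = 1619.8000
sparge = (1.009 − 1)·1000·14.5 = 130.5000
total = 1619.8000 + 130.5000

1750.3000 gravity·L


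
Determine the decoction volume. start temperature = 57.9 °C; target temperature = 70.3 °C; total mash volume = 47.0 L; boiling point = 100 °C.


V_dec = V_total·(T_target − T_start)/(T_boil − T_start)
V_dec = 47.0·(70.3 − 57.9)/(100 − 57.9)

13.8432 L


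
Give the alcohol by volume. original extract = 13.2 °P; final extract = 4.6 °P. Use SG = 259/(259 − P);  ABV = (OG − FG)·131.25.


OG = 259/(259 − 13.2) = 1.0537
FG = 259/(259 − 4.6) = 1.0181
ABV = (1.0537 − 1.0181)·131.25

4.6752 % ABV


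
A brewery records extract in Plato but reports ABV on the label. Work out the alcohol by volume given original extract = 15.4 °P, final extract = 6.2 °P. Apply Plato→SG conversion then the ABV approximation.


SG = 259/(259 − P);  ABV = (OG − FG)·131.25
OG = 259/(259 − 15.4) = 1.0632
FG = 259/(259 − 6.2) = 1.0245
ABV = (1.0632 − 1.0245)·131.25

5.0785 % ABV


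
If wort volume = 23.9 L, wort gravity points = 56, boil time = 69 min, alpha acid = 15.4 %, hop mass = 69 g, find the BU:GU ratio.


U = 1.65·0.000125^(GP/1000)·(1−e^(−0.04t))/4.15;  IBU = (α/100)·m·U·1000/V;  BU:GU = IBU/GP
U = 1.65·0.000125^(56/1000)·(1−e^(−0.04·69))/4.15 = 0.2251
IBU = (15.4/100)·69·0.2251·1000/23.9 = 100.1011
BU:GU = 100.1011/56

1.7875


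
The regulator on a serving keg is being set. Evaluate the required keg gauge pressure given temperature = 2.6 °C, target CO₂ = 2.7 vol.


psi = vols/(0.01821 + 0.09011·e^(−0.04·T)) − 14.695
psi = 2.7/(0.01821 + 0.09011·e^(−0.04·2.6)) − 14.695

12.4627 psi


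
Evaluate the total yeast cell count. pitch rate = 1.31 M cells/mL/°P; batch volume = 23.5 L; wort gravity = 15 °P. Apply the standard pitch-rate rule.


cells (billions) = rate · V_L · °P
cells = 1.31 · 23.5 · 15

461.7750 billion cells


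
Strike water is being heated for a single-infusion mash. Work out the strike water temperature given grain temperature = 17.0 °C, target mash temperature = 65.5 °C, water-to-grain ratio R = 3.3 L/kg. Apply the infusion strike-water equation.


T_strike = (0.41/R)·(T_mash − T_grain) + T_mash
T_strike = (0.41/3.3)·(65.5 − 17.0) + 65.5

71.5258 °C


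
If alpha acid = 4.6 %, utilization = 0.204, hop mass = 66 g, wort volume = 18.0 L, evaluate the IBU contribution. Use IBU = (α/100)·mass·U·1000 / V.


IBU = (4.6/100)·66·0.204·1000 / 18.0

34.4080 IBU


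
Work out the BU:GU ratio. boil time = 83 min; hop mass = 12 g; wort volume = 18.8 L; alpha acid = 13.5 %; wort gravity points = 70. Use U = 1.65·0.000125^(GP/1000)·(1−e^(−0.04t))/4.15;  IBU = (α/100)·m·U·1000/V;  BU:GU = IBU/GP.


U = 1.65·0.000125^(70/1000)·(1−e^(−0.04·83))/4.15 = 0.2043
IBU = (13.5/100)·12·0.2043·1000/18.8 = 17.6029
BU:GU = 17.6029/70

0.2515


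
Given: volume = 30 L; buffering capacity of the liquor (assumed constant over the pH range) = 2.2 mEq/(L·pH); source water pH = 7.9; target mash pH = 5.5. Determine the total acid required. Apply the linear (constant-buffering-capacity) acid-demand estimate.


acid = buffering capacity · (pH_source − pH_target) · V
acid = 2.2 · (7.9 − 5.5) · 30

158.4000 mEq


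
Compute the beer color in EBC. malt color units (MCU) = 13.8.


SRM = 1.4922·MCU^0.6859;  EBC = SRM·1.97
SRM = 1.4922·13.8^0.6859 = 9.0296
EBC = 9.0296·1.97

17.7884 EBC


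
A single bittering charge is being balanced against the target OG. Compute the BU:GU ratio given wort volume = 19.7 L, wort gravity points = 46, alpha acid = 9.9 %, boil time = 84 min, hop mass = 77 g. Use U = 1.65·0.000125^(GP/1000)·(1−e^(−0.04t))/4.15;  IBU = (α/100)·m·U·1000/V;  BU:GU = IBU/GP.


U = 1.65·0.000125^(46/1000)·(1−e^(−0.04·84))/4.15 = 0.2538
IBU = (9.9/100)·77·0.2538·1000/19.7 = 98.2200
BU:GU = 98.2200/46

2.1352


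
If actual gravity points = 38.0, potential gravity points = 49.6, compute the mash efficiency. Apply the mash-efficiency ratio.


efficiency = actual / potential × 100
efficiency = 38.0 / 49.6 × 100

76.6129 %


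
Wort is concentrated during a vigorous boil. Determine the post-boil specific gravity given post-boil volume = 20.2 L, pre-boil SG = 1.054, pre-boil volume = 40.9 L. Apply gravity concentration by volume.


SG_post = 1 + (SG_pre − 1)·V_pre/V_post
pts_pre = (1.054 − 1)·1000 = 54.0000
pts_post = 54.0000·40.9/20.2 = 109.3366
SG_post = 1 + 109.3366/1000

1.1093


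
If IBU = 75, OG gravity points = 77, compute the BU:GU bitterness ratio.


BU:GU = IBU / OG_points
BU:GU = 75 / 77

0.9740


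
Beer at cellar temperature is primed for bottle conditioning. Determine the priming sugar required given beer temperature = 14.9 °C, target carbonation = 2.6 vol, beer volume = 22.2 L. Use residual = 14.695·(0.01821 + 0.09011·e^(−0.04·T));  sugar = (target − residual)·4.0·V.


residual = 14.695·(0.01821 + 0.09011·e^(−0.04·14.9)) = 0.9972
sugar = (2.6 − 0.9972)·4.0·22.2

142.3263 g


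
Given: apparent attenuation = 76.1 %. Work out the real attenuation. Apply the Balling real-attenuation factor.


RA = AA · 0.8192
RA = 76.1 · 0.8192

62.3411 %


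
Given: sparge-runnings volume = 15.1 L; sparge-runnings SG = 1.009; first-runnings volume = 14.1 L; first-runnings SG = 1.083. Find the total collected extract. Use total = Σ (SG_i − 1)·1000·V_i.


first = (1.083 − 1)·1000·14.1 = 1170.3000
sparge = (1.009 − 1)·1000·15.1 = 135.9000
total = 1170.3000 + 135.9000

1306.2000 gravity·L


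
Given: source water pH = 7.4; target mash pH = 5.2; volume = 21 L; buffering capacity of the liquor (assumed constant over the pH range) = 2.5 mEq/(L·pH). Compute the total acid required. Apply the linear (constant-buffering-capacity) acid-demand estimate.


acid = buffering capacity · (pH_source − pH_target) · V
acid = 2.5 · (7.4 − 5.2) · 21

115.5000 mEq


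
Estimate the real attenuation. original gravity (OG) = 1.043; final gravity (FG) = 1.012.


AA = (OG−FG)/(OG−1)·100;  RA = AA·0.8192
AA = (1.043 − 1.012)/(1.043 − 1)·100 = 72.0930
RA = 72.0930·0.8192

59.0586 %


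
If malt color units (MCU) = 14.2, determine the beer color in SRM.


SRM = 1.4922 · MCU^0.6859
SRM = 1.4922 · 14.2^0.6859

9.2083 SRM


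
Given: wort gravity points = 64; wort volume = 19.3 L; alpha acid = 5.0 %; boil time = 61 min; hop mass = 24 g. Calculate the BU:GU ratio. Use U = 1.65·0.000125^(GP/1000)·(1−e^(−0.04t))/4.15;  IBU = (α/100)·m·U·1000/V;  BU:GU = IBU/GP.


U = 1.65·0.000125^(64/1000)·(1−e^(−0.04·61))/4.15 = 0.2042
IBU = (5.0/100)·24·0.2042·1000/19.3 = 12.6957
BU:GU = 12.6957/64

0.1984


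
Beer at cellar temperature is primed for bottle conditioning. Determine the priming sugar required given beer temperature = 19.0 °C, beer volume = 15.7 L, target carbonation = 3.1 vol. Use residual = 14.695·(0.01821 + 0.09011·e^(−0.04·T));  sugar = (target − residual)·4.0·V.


residual = 14.695·(0.01821 + 0.09011·e^(−0.04·19.0)) = 0.8869
sugar = (3.1 − 0.8869)·4.0·15.7

138.9849 g


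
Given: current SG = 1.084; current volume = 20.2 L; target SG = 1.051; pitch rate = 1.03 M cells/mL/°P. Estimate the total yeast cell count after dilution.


V_w = V·((SG_c−1)/(SG_t−1)−1);  °P = 259 − 259/SG_t;  cells = rate·(V+V_w)·°P
V_w = 20.2·((1.084−1)/(1.051−1)−1) = 13.0706
V_final = 20.2 + 13.0706 = 33.2706
°P = 259 − 259/1.051 = 12.5680
cells = 1.03·33.2706·12.5680

430.6901 billion cells


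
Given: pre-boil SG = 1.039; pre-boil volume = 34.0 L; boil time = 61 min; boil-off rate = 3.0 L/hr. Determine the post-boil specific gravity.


V_post = V_pre − rate·(t/60);  SG_post = 1 + (SG_pre−1)·V_pre/V_post
V_post = 34.0 − 3.0·(61/60) = 30.9500
SG_post = 1 + (1.039 − 1)·34.0/30.9500

1.0428


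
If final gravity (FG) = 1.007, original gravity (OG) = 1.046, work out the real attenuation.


AA = (OG−FG)/(OG−1)·100;  RA = AA·0.8192
AA = (1.046 − 1.007)/(1.046 − 1)·100 = 84.7826
RA = 84.7826·0.8192

69.4539 %


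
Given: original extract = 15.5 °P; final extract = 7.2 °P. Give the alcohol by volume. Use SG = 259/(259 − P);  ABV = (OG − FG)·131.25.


OG = 259/(259 − 15.5) = 1.0637
FG = 259/(259 − 7.2) = 1.0286
ABV = (1.0637 − 1.0286)·131.25

4.6017 % ABV


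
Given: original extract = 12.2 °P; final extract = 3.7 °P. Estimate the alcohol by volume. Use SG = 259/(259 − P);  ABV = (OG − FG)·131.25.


OG = 259/(259 − 12.2) = 1.0494
FG = 259/(259 − 3.7) = 1.0145
ABV = (1.0494 − 1.0145)·131.25

4.5859 % ABV


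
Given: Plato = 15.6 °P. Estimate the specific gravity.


SG = 259/(259 − P)
SG = 259/(259 − 15.6)

1.0641


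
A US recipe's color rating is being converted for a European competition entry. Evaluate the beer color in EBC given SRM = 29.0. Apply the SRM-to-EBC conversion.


EBC = SRM · 1.97
EBC = 29.0 · 1.97

57.1300 EBC


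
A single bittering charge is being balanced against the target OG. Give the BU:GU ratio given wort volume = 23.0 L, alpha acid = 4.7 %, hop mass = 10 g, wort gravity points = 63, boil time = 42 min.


U = 1.65·0.000125^(GP/1000)·(1−e^(−0.04t))/4.15;  IBU = (α/100)·m·U·1000/V;  BU:GU = IBU/GP
U = 1.65·0.000125^(63/1000)·(1−e^(−0.04·42))/4.15 = 0.1836
IBU = (4.7/100)·10·0.1836·1000/23.0 = 3.7526
BU:GU = 3.7526/63

0.0596


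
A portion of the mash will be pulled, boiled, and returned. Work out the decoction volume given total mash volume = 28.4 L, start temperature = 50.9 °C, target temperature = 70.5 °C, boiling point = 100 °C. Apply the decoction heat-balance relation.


V_dec = V_total·(T_target − T_start)/(T_boil − T_start)
V_dec = 28.4·(70.5 − 50.9)/(100 − 50.9)

11.3369 L


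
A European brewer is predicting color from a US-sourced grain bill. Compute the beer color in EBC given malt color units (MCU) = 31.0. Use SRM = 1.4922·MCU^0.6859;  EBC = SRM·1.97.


SRM = 1.4922·31.0^0.6859 = 15.7308
EBC = 15.7308·1.97

30.9898 EBC


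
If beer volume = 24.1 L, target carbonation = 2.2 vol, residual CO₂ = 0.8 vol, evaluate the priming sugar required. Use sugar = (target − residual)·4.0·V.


sugar = (2.2 − 0.8)·4.0·24.1

134.9600 g


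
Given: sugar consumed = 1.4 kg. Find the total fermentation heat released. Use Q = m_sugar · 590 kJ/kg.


Q = 1.4 · 590

826.0000 kJ


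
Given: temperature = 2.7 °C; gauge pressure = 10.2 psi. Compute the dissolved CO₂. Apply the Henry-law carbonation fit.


vols = (P + 14.695)·(0.01821 + 0.09011·e^(−0.04·T))
vols = (10.2 + 14.695)·(0.01821 + 0.09011·e^(−0.04·2.7))

2.4670 volumes


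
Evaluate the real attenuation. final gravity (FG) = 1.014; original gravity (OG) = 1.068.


AA = (OG−FG)/(OG−1)·100;  RA = AA·0.8192
AA = (1.068 − 1.014)/(1.068 − 1)·100 = 79.4118
RA = 79.4118·0.8192

65.0541 %


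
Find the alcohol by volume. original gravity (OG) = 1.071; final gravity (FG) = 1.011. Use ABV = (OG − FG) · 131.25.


ABV = (1.071 − 1.011) · 131.25

7.8750 % ABV


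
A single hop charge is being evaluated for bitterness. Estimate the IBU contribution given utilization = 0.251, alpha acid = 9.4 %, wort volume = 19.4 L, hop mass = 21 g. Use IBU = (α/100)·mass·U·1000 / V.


IBU = (9.4/100)·21·0.251·1000 / 19.4

25.5399 IBU


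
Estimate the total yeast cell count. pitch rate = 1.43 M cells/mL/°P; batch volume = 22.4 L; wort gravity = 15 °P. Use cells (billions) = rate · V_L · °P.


cells = 1.43 · 22.4 · 15

480.4800 billion cells


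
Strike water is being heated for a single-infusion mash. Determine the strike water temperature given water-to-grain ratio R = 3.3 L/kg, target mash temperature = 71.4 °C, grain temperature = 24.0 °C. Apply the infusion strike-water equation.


T_strike = (0.41/R)·(T_mash − T_grain) + T_mash
T_strike = (0.41/3.3)·(71.4 − 24.0) + 71.4

77.2891 °C


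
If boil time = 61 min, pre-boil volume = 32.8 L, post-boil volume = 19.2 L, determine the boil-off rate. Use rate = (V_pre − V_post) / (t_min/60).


rate = (32.8 − 19.2) / (61/60)

13.3770 L/hr


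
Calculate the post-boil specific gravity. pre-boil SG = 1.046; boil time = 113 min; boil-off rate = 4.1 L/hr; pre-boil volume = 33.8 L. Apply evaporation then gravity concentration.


V_post = V_pre − rate·(t/60);  SG_post = 1 + (SG_pre−1)·V_pre/V_post
V_post = 33.8 − 4.1·(113/60) = 26.0783
SG_post = 1 + (1.046 − 1)·33.8/26.0783

1.0596


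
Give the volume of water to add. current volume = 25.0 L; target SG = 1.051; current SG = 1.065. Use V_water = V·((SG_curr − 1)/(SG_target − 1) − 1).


V_water = 25.0·((1.065 − 1)/(1.051 − 1) − 1)

6.8627 L


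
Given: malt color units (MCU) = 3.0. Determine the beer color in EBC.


SRM = 1.4922·MCU^0.6859;  EBC = SRM·1.97
SRM = 1.4922·3.0^0.6859 = 3.1702
EBC = 3.1702·1.97

6.2453 EBC


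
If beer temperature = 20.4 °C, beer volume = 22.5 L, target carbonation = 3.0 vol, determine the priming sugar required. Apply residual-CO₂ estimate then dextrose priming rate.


residual = 14.695·(0.01821 + 0.09011·e^(−0.04·T));  sugar = (target − residual)·4.0·V
residual = 14.695·(0.01821 + 0.09011·e^(−0.04·20.4)) = 0.8531
sugar = (3.0 − 0.8531)·4.0·22.5

193.2176 g


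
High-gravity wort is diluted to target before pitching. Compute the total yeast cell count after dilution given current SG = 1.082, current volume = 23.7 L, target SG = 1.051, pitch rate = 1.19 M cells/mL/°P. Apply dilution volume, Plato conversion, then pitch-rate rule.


V_w = V·((SG_c−1)/(SG_t−1)−1);  °P = 259 − 259/SG_t;  cells = rate·(V+V_w)·°P
V_w = 23.7·((1.082−1)/(1.051−1)−1) = 14.4059
V_final = 23.7 + 14.4059 = 38.1059
°P = 259 − 259/1.051 = 12.5680
cells = 1.19·38.1059·12.5680

569.9099 billion cells


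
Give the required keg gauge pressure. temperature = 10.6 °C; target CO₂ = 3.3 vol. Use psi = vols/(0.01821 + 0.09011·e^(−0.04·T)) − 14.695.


psi = 3.3/(0.01821 + 0.09011·e^(−0.04·10.6)) − 14.695

28.0621 psi


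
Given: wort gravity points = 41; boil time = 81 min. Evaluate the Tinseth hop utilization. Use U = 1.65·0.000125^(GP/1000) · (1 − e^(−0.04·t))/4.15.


bigness = 1.65·0.000125^(41/1000) = 1.1415
boil_factor = (1 − e^(−0.04·81))/4.15 = 0.2315
U = 1.1415 · 0.2315

0.2643


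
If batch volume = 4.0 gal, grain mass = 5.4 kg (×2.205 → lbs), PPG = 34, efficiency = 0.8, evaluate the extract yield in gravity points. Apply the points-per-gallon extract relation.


points = lbs × PPG × eff / vol
lbs = 5.4 × 2.205 = 11.9070
points = 11.9070 × 34 × 0.8 / 4.0

80.9676 points


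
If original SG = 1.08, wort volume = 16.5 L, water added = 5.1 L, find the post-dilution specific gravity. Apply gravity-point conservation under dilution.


SG_new = 1 + (SG_old − 1)·V_old/(V_old + V_water)
pts = (1.08 − 1)·1000·16.5/(16.5 + 5.1) = 61.1111
SG_new = 1 + 61.1111/1000

1.0611


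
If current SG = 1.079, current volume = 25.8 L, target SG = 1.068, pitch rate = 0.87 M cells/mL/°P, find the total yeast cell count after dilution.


V_w = V·((SG_c−1)/(SG_t−1)−1);  °P = 259 − 259/SG_t;  cells = rate·(V+V_w)·°P
V_w = 25.8·((1.079−1)/(1.068−1)−1) = 4.1735
V_final = 25.8 + 4.1735 = 29.9735
°P = 259 − 259/1.068 = 16.4906
cells = 0.87·29.9735·16.4906

430.0258 billion cells


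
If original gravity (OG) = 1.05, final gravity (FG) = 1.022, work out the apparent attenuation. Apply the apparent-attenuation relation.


AA = (OG − FG)/(OG − 1) · 100
AA = (1.05 − 1.022)/(1.05 − 1) · 100

56.0000 %


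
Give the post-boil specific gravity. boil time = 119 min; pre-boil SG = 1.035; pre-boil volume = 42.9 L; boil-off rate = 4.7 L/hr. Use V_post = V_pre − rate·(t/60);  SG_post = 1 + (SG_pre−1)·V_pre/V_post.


V_post = 42.9 − 4.7·(119/60) = 33.5783
SG_post = 1 + (1.035 − 1)·42.9/33.5783

1.0447


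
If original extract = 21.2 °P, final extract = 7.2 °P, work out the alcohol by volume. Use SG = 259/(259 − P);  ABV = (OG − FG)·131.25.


OG = 259/(259 − 21.2) = 1.0892
FG = 259/(259 − 7.2) = 1.0286
ABV = (1.0892 − 1.0286)·131.25

7.9480 % ABV


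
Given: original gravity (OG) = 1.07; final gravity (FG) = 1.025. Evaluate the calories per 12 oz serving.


ABW = (OG−FG)·131.25·0.79/FG;  °P = 259 − 259/SG (for OG→OE and FG→AE);  RE = 0.1808·OE + 0.8192·AE;  Cal = (6.9·ABW + 4·(RE−0.1))·FG·3.55
ABW = (1.07 − 1.025)·131.25·0.79/1.025 = 4.5521
OE = 259 − 259/1.07 = 16.9439 °P
AE = 259 − 259/1.025 = 6.3171 °P
RE = 0.1808·16.9439 + 0.8192·6.3171 = 8.2384 °P
Cal = (6.9·4.5521 + 4·(8.2384−0.1))·1.025·3.55

232.7467 kcal


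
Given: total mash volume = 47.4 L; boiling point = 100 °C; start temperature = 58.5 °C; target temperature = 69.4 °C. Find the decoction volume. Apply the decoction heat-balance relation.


V_dec = V_total·(T_target − T_start)/(T_boil − T_start)
V_dec = 47.4·(69.4 − 58.5)/(100 − 58.5)

12.4496 L


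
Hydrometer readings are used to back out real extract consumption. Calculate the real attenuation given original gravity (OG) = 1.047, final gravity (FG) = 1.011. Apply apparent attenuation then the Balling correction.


AA = (OG−FG)/(OG−1)·100;  RA = AA·0.8192
AA = (1.047 − 1.011)/(1.047 − 1)·100 = 76.5957
RA = 76.5957·0.8192

62.7472 %


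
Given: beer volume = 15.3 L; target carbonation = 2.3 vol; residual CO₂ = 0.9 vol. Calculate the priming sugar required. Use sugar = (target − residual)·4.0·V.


sugar = (2.3 − 0.9)·4.0·15.3

85.6800 g


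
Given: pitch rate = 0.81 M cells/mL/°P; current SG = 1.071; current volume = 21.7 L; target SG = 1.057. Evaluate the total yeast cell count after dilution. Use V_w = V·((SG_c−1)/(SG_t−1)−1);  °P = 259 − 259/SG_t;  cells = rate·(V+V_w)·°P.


V_w = 21.7·((1.071−1)/(1.057−1)−1) = 5.3298
V_final = 21.7 + 5.3298 = 27.0298
°P = 259 − 259/1.057 = 13.9669
cells = 0.81·27.0298·13.9669

305.7932 billion cells


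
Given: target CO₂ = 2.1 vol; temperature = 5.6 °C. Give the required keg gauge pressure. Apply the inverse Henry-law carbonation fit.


psi = vols/(0.01821 + 0.09011·e^(−0.04·T)) − 14.695
psi = 2.1/(0.01821 + 0.09011·e^(−0.04·5.6)) − 14.695

8.5772 psi


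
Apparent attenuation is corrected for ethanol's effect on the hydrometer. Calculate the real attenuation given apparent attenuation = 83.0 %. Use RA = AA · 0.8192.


RA = 83.0 · 0.8192

67.9936 %


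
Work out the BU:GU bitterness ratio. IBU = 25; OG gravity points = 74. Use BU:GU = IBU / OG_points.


BU:GU = 25 / 74

0.3378


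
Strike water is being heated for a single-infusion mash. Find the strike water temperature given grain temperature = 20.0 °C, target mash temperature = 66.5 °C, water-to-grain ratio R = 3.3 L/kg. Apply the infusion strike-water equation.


T_strike = (0.41/R)·(T_mash − T_grain) + T_mash
T_strike = (0.41/3.3)·(66.5 − 20.0) + 66.5

72.2773 °C


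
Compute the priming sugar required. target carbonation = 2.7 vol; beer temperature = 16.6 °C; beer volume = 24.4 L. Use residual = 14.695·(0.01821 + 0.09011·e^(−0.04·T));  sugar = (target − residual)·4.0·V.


residual = 14.695·(0.01821 + 0.09011·e^(−0.04·16.6)) = 0.9493
sugar = (2.7 − 0.9493)·4.0·24.4

170.8721 g


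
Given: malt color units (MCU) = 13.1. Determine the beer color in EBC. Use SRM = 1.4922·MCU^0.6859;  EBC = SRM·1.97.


SRM = 1.4922·13.1^0.6859 = 8.7129
EBC = 8.7129·1.97

17.1644 EBC


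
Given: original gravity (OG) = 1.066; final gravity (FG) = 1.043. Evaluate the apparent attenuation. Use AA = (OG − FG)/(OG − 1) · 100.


AA = (1.066 − 1.043)/(1.066 − 1) · 100

34.8485 %


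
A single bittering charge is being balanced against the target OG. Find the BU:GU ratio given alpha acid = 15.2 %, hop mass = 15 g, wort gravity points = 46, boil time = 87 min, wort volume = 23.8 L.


U = 1.65·0.000125^(GP/1000)·(1−e^(−0.04t))/4.15;  IBU = (α/100)·m·U·1000/V;  BU:GU = IBU/GP
U = 1.65·0.000125^(46/1000)·(1−e^(−0.04·87))/4.15 = 0.2549
IBU = (15.2/100)·15·0.2549·1000/23.8 = 24.4153
BU:GU = 24.4153/46

0.5308


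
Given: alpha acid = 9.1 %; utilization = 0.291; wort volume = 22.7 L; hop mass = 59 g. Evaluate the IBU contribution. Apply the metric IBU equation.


IBU = (α/100)·mass·U·1000 / V
IBU = (9.1/100)·59·0.291·1000 / 22.7

68.8273 IBU


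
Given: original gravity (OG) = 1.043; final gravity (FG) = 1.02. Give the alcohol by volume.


ABV = (OG − FG) · 131.25
ABV = (1.043 − 1.02) · 131.25

3.0187 % ABV


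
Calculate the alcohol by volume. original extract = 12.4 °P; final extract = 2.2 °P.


SG = 259/(259 − P);  ABV = (OG − FG)·131.25
OG = 259/(259 − 12.4) = 1.0503
FG = 259/(259 − 2.2) = 1.0086
ABV = (1.0503 − 1.0086)·131.25

5.4753 % ABV


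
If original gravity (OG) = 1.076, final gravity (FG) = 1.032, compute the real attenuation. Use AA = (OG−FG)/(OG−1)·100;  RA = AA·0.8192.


AA = (1.076 − 1.032)/(1.076 − 1)·100 = 57.8947
RA = 57.8947·0.8192

47.4274 %


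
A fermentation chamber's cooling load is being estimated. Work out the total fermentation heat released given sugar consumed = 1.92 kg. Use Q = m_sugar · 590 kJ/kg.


Q = 1.92 · 590

1132.8000 kJ


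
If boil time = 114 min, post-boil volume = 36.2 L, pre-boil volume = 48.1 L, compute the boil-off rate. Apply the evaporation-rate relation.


rate = (V_pre − V_post) / (t_min/60)
rate = (48.1 − 36.2) / (114/60)

6.2632 L/hr


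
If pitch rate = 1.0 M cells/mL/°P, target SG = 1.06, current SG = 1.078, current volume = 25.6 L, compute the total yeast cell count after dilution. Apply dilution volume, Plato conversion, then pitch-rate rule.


V_w = V·((SG_c−1)/(SG_t−1)−1);  °P = 259 − 259/SG_t;  cells = rate·(V+V_w)·°P
V_w = 25.6·((1.078−1)/(1.06−1)−1) = 7.6800
V_final = 25.6 + 7.6800 = 33.2800
°P = 259 − 259/1.06 = 14.6604
cells = 1.0·33.2800·14.6604

487.8974 billion cells


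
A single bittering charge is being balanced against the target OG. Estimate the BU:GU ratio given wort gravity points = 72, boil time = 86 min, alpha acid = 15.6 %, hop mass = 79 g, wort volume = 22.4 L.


U = 1.65·0.000125^(GP/1000)·(1−e^(−0.04t))/4.15;  IBU = (α/100)·m·U·1000/V;  BU:GU = IBU/GP
U = 1.65·0.000125^(72/1000)·(1−e^(−0.04·86))/4.15 = 0.2015
IBU = (15.6/100)·79·0.2015·1000/22.4 = 110.8571
BU:GU = 110.8571/72

1.5397


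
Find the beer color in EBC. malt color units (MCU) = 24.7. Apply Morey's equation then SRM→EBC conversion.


SRM = 1.4922·MCU^0.6859;  EBC = SRM·1.97
SRM = 1.4922·24.7^0.6859 = 13.4610
EBC = 13.4610·1.97

26.5182 EBC


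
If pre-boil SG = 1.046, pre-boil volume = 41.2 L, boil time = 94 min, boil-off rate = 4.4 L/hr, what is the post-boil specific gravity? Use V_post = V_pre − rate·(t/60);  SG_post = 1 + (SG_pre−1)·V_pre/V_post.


V_post = 41.2 − 4.4·(94/60) = 34.3067
SG_post = 1 + (1.046 − 1)·41.2/34.3067

1.0552


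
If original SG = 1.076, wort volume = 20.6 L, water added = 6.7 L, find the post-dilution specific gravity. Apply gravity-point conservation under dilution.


SG_new = 1 + (SG_old − 1)·V_old/(V_old + V_water)
pts = (1.076 − 1)·1000·20.6/(20.6 + 6.7) = 57.3480
SG_new = 1 + 57.3480/1000

1.0573


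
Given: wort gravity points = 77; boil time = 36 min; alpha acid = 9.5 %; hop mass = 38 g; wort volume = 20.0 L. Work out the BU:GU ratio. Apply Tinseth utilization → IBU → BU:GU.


U = 1.65·0.000125^(GP/1000)·(1−e^(−0.04t))/4.15;  IBU = (α/100)·m·U·1000/V;  BU:GU = IBU/GP
U = 1.65·0.000125^(77/1000)·(1−e^(−0.04·36))/4.15 = 0.1519
IBU = (9.5/100)·38·0.1519·1000/20.0 = 27.4120
BU:GU = 27.4120/77

0.3560


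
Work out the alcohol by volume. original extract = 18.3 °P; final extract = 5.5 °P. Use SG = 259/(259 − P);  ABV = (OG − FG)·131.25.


OG = 259/(259 − 18.3) = 1.0760
FG = 259/(259 − 5.5) = 1.0217
ABV = (1.0760 − 1.0217)·131.25

7.1311 % ABV


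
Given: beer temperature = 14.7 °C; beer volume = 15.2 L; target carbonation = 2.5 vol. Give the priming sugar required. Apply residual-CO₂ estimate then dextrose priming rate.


residual = 14.695·(0.01821 + 0.09011·e^(−0.04·T));  sugar = (target − residual)·4.0·V
residual = 14.695·(0.01821 + 0.09011·e^(−0.04·14.7)) = 1.0031
sugar = (2.5 − 1.0031)·4.0·15.2

91.0123 g


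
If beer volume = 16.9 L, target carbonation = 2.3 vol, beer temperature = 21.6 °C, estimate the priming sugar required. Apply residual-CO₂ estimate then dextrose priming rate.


residual = 14.695·(0.01821 + 0.09011·e^(−0.04·T));  sugar = (target − residual)·4.0·V
residual = 14.695·(0.01821 + 0.09011·e^(−0.04·21.6)) = 0.8257
sugar = (2.3 − 0.8257)·4.0·16.9

99.6629 g


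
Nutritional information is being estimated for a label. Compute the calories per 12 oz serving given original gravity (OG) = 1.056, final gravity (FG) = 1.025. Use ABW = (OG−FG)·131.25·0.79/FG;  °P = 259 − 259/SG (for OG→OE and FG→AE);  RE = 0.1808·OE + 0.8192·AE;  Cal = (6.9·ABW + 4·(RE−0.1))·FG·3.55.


ABW = (1.056 − 1.025)·131.25·0.79/1.025 = 3.1359
OE = 259 − 259/1.056 = 13.7348 °P
AE = 259 − 259/1.025 = 6.3171 °P
RE = 0.1808·13.7348 + 0.8192·6.3171 = 7.6582 °P
Cal = (6.9·3.1359 + 4·(7.6582−0.1))·1.025·3.55

188.7443 kcal


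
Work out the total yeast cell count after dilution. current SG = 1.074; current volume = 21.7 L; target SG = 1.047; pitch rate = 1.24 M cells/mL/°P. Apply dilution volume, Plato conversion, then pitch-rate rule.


V_w = V·((SG_c−1)/(SG_t−1)−1);  °P = 259 − 259/SG_t;  cells = rate·(V+V_w)·°P
V_w = 21.7·((1.074−1)/(1.047−1)−1) = 12.4660
V_final = 21.7 + 12.4660 = 34.1660
°P = 259 − 259/1.047 = 11.6266
cells = 1.24·34.1660·11.6266

492.5680 billion cells


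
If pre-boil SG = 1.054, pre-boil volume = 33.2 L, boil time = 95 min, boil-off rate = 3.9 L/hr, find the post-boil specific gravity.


V_post = V_pre − rate·(t/60);  SG_post = 1 + (SG_pre−1)·V_pre/V_post
V_post = 33.2 − 3.9·(95/60) = 27.0250
SG_post = 1 + (1.054 − 1)·33.2/27.0250

1.0663


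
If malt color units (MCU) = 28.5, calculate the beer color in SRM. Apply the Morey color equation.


SRM = 1.4922 · MCU^0.6859
SRM = 1.4922 · 28.5^0.6859

14.8493 SRM


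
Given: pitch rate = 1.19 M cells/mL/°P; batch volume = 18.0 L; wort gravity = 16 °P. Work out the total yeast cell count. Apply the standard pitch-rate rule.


cells (billions) = rate · V_L · °P
cells = 1.19 · 18.0 · 16

342.7200 billion cells


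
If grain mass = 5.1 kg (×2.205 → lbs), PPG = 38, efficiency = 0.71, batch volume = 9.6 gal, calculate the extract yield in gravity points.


points = lbs × PPG × eff / vol
lbs = 5.1 × 2.205 = 11.2455
points = 11.2455 × 38 × 0.71 / 9.6

31.6045 points


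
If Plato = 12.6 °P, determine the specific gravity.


SG = 259/(259 − P)
SG = 259/(259 − 12.6)

1.0511


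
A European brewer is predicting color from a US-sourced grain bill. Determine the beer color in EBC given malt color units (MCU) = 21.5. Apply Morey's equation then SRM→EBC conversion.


SRM = 1.4922·MCU^0.6859;  EBC = SRM·1.97
SRM = 1.4922·21.5^0.6859 = 12.2390
EBC = 12.2390·1.97

24.1109 EBC


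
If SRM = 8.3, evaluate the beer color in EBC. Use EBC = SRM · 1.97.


EBC = 8.3 · 1.97

16.3510 EBC


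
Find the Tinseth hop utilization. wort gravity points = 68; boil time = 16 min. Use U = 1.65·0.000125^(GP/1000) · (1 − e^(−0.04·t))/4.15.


bigness = 1.65·0.000125^(68/1000) = 0.8955
boil_factor = (1 − e^(−0.04·16))/4.15 = 0.1139
U = 0.8955 · 0.1139

0.1020


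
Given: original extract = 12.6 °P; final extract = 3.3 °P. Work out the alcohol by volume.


SG = 259/(259 − P);  ABV = (OG − FG)·131.25
OG = 259/(259 − 12.6) = 1.0511
FG = 259/(259 − 3.3) = 1.0129
ABV = (1.0511 − 1.0129)·131.25

5.0178 % ABV


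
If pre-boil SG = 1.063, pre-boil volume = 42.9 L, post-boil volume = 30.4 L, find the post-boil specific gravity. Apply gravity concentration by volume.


SG_post = 1 + (SG_pre − 1)·V_pre/V_post
pts_pre = (1.063 − 1)·1000 = 63.0000
pts_post = 63.0000·42.9/30.4 = 88.9046
SG_post = 1 + 88.9046/1000

1.0889


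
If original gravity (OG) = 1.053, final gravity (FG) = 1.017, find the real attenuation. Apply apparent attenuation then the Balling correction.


AA = (OG−FG)/(OG−1)·100;  RA = AA·0.8192
AA = (1.053 − 1.017)/(1.053 − 1)·100 = 67.9245
RA = 67.9245·0.8192

55.6438 %


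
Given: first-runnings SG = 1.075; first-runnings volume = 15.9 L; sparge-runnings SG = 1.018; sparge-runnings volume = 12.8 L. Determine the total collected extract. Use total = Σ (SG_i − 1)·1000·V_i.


first = (1.075 − 1)·1000·15.9 = 1192.5000
sparge = (1.018 − 1)·1000·12.8 = 230.4000
total = 1192.5000 + 230.4000

1422.9000 gravity·L


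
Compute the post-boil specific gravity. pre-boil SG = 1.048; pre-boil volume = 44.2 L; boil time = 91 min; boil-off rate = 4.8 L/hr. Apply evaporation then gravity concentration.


V_post = V_pre − rate·(t/60);  SG_post = 1 + (SG_pre−1)·V_pre/V_post
V_post = 44.2 − 4.8·(91/60) = 36.9200
SG_post = 1 + (1.048 − 1)·44.2/36.9200

1.0575


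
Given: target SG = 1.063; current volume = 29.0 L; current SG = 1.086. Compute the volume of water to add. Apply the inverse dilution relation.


V_water = V·((SG_curr − 1)/(SG_target − 1) − 1)
V_water = 29.0·((1.086 − 1)/(1.063 − 1) − 1)

10.5873 L


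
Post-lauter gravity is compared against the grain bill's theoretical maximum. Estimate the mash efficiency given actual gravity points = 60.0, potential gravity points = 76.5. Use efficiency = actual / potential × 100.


efficiency = 60.0 / 76.5 × 100

78.4314 %


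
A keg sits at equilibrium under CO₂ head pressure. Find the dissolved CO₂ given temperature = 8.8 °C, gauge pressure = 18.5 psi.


vols = (P + 14.695)·(0.01821 + 0.09011·e^(−0.04·T))
vols = (18.5 + 14.695)·(0.01821 + 0.09011·e^(−0.04·8.8))

2.7081 volumes


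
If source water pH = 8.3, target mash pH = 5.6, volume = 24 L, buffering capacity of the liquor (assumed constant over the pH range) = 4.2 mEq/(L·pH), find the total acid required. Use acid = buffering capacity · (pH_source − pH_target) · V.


acid = 4.2 · (8.3 − 5.6) · 24

272.1600 mEq


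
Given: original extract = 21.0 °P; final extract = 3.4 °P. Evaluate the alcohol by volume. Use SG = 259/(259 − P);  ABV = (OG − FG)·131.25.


OG = 259/(259 − 21.0) = 1.0882
FG = 259/(259 − 3.4) = 1.0133
ABV = (1.0882 − 1.0133)·131.25

9.8350 % ABV


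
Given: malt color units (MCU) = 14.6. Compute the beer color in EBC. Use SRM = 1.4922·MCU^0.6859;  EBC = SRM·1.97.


SRM = 1.4922·14.6^0.6859 = 9.3855
EBC = 9.3855·1.97

18.4894 EBC


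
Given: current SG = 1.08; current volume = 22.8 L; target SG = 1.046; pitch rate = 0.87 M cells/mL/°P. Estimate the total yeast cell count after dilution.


V_w = V·((SG_c−1)/(SG_t−1)−1);  °P = 259 − 259/SG_t;  cells = rate·(V+V_w)·°P
V_w = 22.8·((1.08−1)/(1.046−1)−1) = 16.8522
V_final = 22.8 + 16.8522 = 39.6522
°P = 259 − 259/1.046 = 11.3901
cells = 0.87·39.6522·11.3901

392.9273 billion cells


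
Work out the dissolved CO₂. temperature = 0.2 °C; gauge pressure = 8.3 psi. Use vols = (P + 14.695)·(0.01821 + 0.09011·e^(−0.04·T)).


vols = (8.3 + 14.695)·(0.01821 + 0.09011·e^(−0.04·0.2))

2.4743 volumes


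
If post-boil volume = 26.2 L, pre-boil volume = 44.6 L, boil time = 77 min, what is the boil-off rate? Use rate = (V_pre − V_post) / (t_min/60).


rate = (44.6 − 26.2) / (77/60)

14.3377 L/hr


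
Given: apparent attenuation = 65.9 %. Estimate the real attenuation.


RA = AA · 0.8192
RA = 65.9 · 0.8192

53.9853 %


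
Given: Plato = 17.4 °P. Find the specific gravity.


SG = 259/(259 − P)
SG = 259/(259 − 17.4)

1.0720


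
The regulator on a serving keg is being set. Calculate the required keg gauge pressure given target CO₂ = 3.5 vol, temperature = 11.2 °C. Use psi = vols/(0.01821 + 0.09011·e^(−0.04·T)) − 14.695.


psi = 3.5/(0.01821 + 0.09011·e^(−0.04·11.2)) − 14.695

31.4903 psi
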